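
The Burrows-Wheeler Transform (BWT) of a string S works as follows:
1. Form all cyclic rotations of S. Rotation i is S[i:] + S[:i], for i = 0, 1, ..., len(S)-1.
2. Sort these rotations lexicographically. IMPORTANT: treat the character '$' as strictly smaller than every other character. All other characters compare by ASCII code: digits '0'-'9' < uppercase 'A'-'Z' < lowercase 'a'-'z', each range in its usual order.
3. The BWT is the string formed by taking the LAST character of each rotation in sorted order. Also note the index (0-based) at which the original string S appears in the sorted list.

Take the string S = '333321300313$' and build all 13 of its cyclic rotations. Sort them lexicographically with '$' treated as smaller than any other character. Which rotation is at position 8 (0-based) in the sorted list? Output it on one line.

Answer: 313$333321300

Derivation:
All 13 rotations (rotation i = S[i:]+S[:i]):
  rot[0] = 333321300313$
  rot[1] = 33321300313$3
  rot[2] = 3321300313$33
  rot[3] = 321300313$333
  rot[4] = 21300313$3333
  rot[5] = 1300313$33332
  rot[6] = 300313$333321
  rot[7] = 00313$3333213
  rot[8] = 0313$33332130
  rot[9] = 313$333321300
  rot[10] = 13$3333213003
  rot[11] = 3$33332130031
  rot[12] = $333321300313
Sorted (with $ < everything):
  sorted[0] = $333321300313
  sorted[1] = 00313$3333213
  sorted[2] = 0313$33332130
  sorted[3] = 13$3333213003
  sorted[4] = 1300313$33332
  sorted[5] = 21300313$3333
  sorted[6] = 3$33332130031
  sorted[7] = 300313$333321
  sorted[8] = 313$333321300
  sorted[9] = 321300313$333
  sorted[10] = 3321300313$33
  sorted[11] = 33321300313$3
  sorted[12] = 333321300313$
sorted[8] = 313$333321300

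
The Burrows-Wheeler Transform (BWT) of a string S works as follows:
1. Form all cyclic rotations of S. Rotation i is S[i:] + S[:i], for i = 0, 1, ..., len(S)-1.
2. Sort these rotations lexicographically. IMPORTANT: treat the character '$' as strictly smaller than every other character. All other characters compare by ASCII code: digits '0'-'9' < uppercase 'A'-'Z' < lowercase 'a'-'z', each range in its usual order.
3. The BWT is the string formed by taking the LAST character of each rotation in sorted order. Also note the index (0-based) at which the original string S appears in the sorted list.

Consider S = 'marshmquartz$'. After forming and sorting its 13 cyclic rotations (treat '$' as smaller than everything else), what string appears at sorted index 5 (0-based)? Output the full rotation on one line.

Answer: mquartz$marsh

Derivation:
All 13 rotations (rotation i = S[i:]+S[:i]):
  rot[0] = marshmquartz$
  rot[1] = arshmquartz$m
  rot[2] = rshmquartz$ma
  rot[3] = shmquartz$mar
  rot[4] = hmquartz$mars
  rot[5] = mquartz$marsh
  rot[6] = quartz$marshm
  rot[7] = uartz$marshmq
  rot[8] = artz$marshmqu
  rot[9] = rtz$marshmqua
  rot[10] = tz$marshmquar
  rot[11] = z$marshmquart
  rot[12] = $marshmquartz
Sorted (with $ < everything):
  sorted[0] = $marshmquartz
  sorted[1] = arshmquartz$m
  sorted[2] = artz$marshmqu
  sorted[3] = hmquartz$mars
  sorted[4] = marshmquartz$
  sorted[5] = mquartz$marsh
  sorted[6] = quartz$marshm
  sorted[7] = rshmquartz$ma
  sorted[8] = rtz$marshmqua
  sorted[9] = shmquartz$mar
  sorted[10] = tz$marshmquar
  sorted[11] = uartz$marshmq
  sorted[12] = z$marshmquart
sorted[5] = mquartz$marsh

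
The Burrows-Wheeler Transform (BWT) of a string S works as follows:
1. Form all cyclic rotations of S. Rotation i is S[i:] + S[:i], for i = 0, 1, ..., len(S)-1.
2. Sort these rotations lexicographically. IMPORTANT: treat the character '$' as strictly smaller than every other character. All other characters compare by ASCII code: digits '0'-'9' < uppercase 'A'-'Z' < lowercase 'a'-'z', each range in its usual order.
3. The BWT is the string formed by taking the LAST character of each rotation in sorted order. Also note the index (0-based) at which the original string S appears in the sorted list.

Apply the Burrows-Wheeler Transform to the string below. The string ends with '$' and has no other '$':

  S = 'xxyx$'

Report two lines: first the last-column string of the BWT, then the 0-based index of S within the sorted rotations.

Answer: xy$xx
2

Derivation:
All 5 rotations (rotation i = S[i:]+S[:i]):
  rot[0] = xxyx$
  rot[1] = xyx$x
  rot[2] = yx$xx
  rot[3] = x$xxy
  rot[4] = $xxyx
Sorted (with $ < everything):
  sorted[0] = $xxyx  (last char: 'x')
  sorted[1] = x$xxy  (last char: 'y')
  sorted[2] = xxyx$  (last char: '$')
  sorted[3] = xyx$x  (last char: 'x')
  sorted[4] = yx$xx  (last char: 'x')
Last column: xy$xx
Original string S is at sorted index 2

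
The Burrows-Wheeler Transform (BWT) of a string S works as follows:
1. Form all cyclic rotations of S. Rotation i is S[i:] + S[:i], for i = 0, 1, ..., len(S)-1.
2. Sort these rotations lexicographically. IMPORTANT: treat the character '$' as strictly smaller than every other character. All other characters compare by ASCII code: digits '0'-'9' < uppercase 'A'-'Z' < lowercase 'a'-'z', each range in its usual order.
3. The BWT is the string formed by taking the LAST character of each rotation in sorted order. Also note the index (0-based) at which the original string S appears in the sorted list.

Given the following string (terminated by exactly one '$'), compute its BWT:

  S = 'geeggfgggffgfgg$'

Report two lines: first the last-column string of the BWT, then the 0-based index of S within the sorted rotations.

All 16 rotations (rotation i = S[i:]+S[:i]):
  rot[0] = geeggfgggffgfgg$
  rot[1] = eeggfgggffgfgg$g
  rot[2] = eggfgggffgfgg$ge
  rot[3] = ggfgggffgfgg$gee
  rot[4] = gfgggffgfgg$geeg
  rot[5] = fgggffgfgg$geegg
  rot[6] = gggffgfgg$geeggf
  rot[7] = ggffgfgg$geeggfg
  rot[8] = gffgfgg$geeggfgg
  rot[9] = ffgfgg$geeggfggg
  rot[10] = fgfgg$geeggfgggf
  rot[11] = gfgg$geeggfgggff
  rot[12] = fgg$geeggfgggffg
  rot[13] = gg$geeggfgggffgf
  rot[14] = g$geeggfgggffgfg
  rot[15] = $geeggfgggffgfgg
Sorted (with $ < everything):
  sorted[0] = $geeggfgggffgfgg  (last char: 'g')
  sorted[1] = eeggfgggffgfgg$g  (last char: 'g')
  sorted[2] = eggfgggffgfgg$ge  (last char: 'e')
  sorted[3] = ffgfgg$geeggfggg  (last char: 'g')
  sorted[4] = fgfgg$geeggfgggf  (last char: 'f')
  sorted[5] = fgg$geeggfgggffg  (last char: 'g')
  sorted[6] = fgggffgfgg$geegg  (last char: 'g')
  sorted[7] = g$geeggfgggffgfg  (last char: 'g')
  sorted[8] = geeggfgggffgfgg$  (last char: '$')
  sorted[9] = gffgfgg$geeggfgg  (last char: 'g')
  sorted[10] = gfgg$geeggfgggff  (last char: 'f')
  sorted[11] = gfgggffgfgg$geeg  (last char: 'g')
  sorted[12] = gg$geeggfgggffgf  (last char: 'f')
  sorted[13] = ggffgfgg$geeggfg  (last char: 'g')
  sorted[14] = ggfgggffgfgg$gee  (last char: 'e')
  sorted[15] = gggffgfgg$geeggf  (last char: 'f')
Last column: ggegfggg$gfgfgef
Original string S is at sorted index 8

Answer: ggegfggg$gfgfgef
8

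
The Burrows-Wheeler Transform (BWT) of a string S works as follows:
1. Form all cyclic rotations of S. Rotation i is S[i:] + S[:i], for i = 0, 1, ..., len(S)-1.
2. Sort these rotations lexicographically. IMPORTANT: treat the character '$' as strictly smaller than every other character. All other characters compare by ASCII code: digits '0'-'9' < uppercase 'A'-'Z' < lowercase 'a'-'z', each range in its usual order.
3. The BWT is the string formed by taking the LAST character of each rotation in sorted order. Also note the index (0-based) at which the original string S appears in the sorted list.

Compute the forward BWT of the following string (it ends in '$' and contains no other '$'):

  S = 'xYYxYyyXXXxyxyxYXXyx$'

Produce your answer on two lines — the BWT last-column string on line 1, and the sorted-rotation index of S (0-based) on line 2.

Answer: xyXYXXxxYxyy$YyXyXxxY
12

Derivation:
All 21 rotations (rotation i = S[i:]+S[:i]):
  rot[0] = xYYxYyyXXXxyxyxYXXyx$
  rot[1] = YYxYyyXXXxyxyxYXXyx$x
  rot[2] = YxYyyXXXxyxyxYXXyx$xY
  rot[3] = xYyyXXXxyxyxYXXyx$xYY
  rot[4] = YyyXXXxyxyxYXXyx$xYYx
  rot[5] = yyXXXxyxyxYXXyx$xYYxY
  rot[6] = yXXXxyxyxYXXyx$xYYxYy
  rot[7] = XXXxyxyxYXXyx$xYYxYyy
  rot[8] = XXxyxyxYXXyx$xYYxYyyX
  rot[9] = XxyxyxYXXyx$xYYxYyyXX
  rot[10] = xyxyxYXXyx$xYYxYyyXXX
  rot[11] = yxyxYXXyx$xYYxYyyXXXx
  rot[12] = xyxYXXyx$xYYxYyyXXXxy
  rot[13] = yxYXXyx$xYYxYyyXXXxyx
  rot[14] = xYXXyx$xYYxYyyXXXxyxy
  rot[15] = YXXyx$xYYxYyyXXXxyxyx
  rot[16] = XXyx$xYYxYyyXXXxyxyxY
  rot[17] = Xyx$xYYxYyyXXXxyxyxYX
  rot[18] = yx$xYYxYyyXXXxyxyxYXX
  rot[19] = x$xYYxYyyXXXxyxyxYXXy
  rot[20] = $xYYxYyyXXXxyxyxYXXyx
Sorted (with $ < everything):
  sorted[0] = $xYYxYyyXXXxyxyxYXXyx  (last char: 'x')
  sorted[1] = XXXxyxyxYXXyx$xYYxYyy  (last char: 'y')
  sorted[2] = XXxyxyxYXXyx$xYYxYyyX  (last char: 'X')
  sorted[3] = XXyx$xYYxYyyXXXxyxyxY  (last char: 'Y')
  sorted[4] = XxyxyxYXXyx$xYYxYyyXX  (last char: 'X')
  sorted[5] = Xyx$xYYxYyyXXXxyxyxYX  (last char: 'X')
  sorted[6] = YXXyx$xYYxYyyXXXxyxyx  (last char: 'x')
  sorted[7] = YYxYyyXXXxyxyxYXXyx$x  (last char: 'x')
  sorted[8] = YxYyyXXXxyxyxYXXyx$xY  (last char: 'Y')
  sorted[9] = YyyXXXxyxyxYXXyx$xYYx  (last char: 'x')
  sorted[10] = x$xYYxYyyXXXxyxyxYXXy  (last char: 'y')
  sorted[11] = xYXXyx$xYYxYyyXXXxyxy  (last char: 'y')
  sorted[12] = xYYxYyyXXXxyxyxYXXyx$  (last char: '$')
  sorted[13] = xYyyXXXxyxyxYXXyx$xYY  (last char: 'Y')
  sorted[14] = xyxYXXyx$xYYxYyyXXXxy  (last char: 'y')
  sorted[15] = xyxyxYXXyx$xYYxYyyXXX  (last char: 'X')
  sorted[16] = yXXXxyxyxYXXyx$xYYxYy  (last char: 'y')
  sorted[17] = yx$xYYxYyyXXXxyxyxYXX  (last char: 'X')
  sorted[18] = yxYXXyx$xYYxYyyXXXxyx  (last char: 'x')
  sorted[19] = yxyxYXXyx$xYYxYyyXXXx  (last char: 'x')
  sorted[20] = yyXXXxyxyxYXXyx$xYYxY  (last char: 'Y')
Last column: xyXYXXxxYxyy$YyXyXxxY
Original string S is at sorted index 12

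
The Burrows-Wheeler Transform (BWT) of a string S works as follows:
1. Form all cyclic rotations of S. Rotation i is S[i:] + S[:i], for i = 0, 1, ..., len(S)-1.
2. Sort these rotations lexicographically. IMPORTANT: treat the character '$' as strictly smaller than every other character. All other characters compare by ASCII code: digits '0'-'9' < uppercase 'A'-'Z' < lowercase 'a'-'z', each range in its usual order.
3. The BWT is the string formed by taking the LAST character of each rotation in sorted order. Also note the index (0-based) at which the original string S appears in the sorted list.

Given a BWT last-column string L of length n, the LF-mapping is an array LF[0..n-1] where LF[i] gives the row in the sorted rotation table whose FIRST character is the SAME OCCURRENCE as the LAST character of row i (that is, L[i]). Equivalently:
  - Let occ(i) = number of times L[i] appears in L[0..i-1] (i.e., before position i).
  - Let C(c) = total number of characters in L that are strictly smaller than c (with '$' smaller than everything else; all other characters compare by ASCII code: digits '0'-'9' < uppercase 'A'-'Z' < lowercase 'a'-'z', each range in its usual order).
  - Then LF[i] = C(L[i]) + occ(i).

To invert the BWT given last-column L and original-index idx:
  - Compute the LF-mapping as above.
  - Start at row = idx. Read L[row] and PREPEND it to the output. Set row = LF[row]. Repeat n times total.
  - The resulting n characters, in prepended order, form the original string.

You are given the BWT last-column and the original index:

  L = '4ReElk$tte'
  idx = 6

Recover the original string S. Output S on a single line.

LF mapping: 1 3 4 2 7 6 0 8 9 5
Walk LF starting at row 6, prepending L[row]:
  step 1: row=6, L[6]='$', prepend. Next row=LF[6]=0
  step 2: row=0, L[0]='4', prepend. Next row=LF[0]=1
  step 3: row=1, L[1]='R', prepend. Next row=LF[1]=3
  step 4: row=3, L[3]='E', prepend. Next row=LF[3]=2
  step 5: row=2, L[2]='e', prepend. Next row=LF[2]=4
  step 6: row=4, L[4]='l', prepend. Next row=LF[4]=7
  step 7: row=7, L[7]='t', prepend. Next row=LF[7]=8
  step 8: row=8, L[8]='t', prepend. Next row=LF[8]=9
  step 9: row=9, L[9]='e', prepend. Next row=LF[9]=5
  step 10: row=5, L[5]='k', prepend. Next row=LF[5]=6
Reversed output: kettleER4$

Answer: kettleER4$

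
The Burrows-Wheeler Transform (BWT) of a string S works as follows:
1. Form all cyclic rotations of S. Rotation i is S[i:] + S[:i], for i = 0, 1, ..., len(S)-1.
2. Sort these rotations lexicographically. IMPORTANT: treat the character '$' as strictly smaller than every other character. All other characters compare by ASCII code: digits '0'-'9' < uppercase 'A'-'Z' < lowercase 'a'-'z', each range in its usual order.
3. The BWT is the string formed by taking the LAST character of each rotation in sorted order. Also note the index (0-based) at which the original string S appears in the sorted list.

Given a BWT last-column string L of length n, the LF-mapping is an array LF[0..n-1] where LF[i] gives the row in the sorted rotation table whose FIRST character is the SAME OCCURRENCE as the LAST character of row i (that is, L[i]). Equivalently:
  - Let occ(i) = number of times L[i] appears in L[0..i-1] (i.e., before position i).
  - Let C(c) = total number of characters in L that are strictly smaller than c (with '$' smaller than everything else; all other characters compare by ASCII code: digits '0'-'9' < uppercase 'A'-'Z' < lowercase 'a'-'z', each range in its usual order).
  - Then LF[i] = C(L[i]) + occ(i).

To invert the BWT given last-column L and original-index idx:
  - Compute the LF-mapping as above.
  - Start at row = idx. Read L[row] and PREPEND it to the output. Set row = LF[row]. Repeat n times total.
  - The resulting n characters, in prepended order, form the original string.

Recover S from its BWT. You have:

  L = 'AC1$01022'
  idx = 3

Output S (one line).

Answer: 102C012A$

Derivation:
LF mapping: 7 8 3 0 1 4 2 5 6
Walk LF starting at row 3, prepending L[row]:
  step 1: row=3, L[3]='$', prepend. Next row=LF[3]=0
  step 2: row=0, L[0]='A', prepend. Next row=LF[0]=7
  step 3: row=7, L[7]='2', prepend. Next row=LF[7]=5
  step 4: row=5, L[5]='1', prepend. Next row=LF[5]=4
  step 5: row=4, L[4]='0', prepend. Next row=LF[4]=1
  step 6: row=1, L[1]='C', prepend. Next row=LF[1]=8
  step 7: row=8, L[8]='2', prepend. Next row=LF[8]=6
  step 8: row=6, L[6]='0', prepend. Next row=LF[6]=2
  step 9: row=2, L[2]='1', prepend. Next row=LF[2]=3
Reversed output: 102C012A$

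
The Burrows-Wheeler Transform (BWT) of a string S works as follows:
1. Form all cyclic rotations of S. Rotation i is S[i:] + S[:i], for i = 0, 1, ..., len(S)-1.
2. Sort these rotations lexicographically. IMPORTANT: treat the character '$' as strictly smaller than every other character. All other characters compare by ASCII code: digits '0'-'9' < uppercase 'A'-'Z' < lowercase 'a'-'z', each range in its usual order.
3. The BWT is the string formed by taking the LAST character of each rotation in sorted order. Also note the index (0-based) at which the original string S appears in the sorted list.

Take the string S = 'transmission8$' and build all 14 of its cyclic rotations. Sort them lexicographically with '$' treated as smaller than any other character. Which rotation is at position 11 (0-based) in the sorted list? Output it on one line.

Answer: smission8$tran

Derivation:
All 14 rotations (rotation i = S[i:]+S[:i]):
  rot[0] = transmission8$
  rot[1] = ransmission8$t
  rot[2] = ansmission8$tr
  rot[3] = nsmission8$tra
  rot[4] = smission8$tran
  rot[5] = mission8$trans
  rot[6] = ission8$transm
  rot[7] = ssion8$transmi
  rot[8] = sion8$transmis
  rot[9] = ion8$transmiss
  rot[10] = on8$transmissi
  rot[11] = n8$transmissio
  rot[12] = 8$transmission
  rot[13] = $transmission8
Sorted (with $ < everything):
  sorted[0] = $transmission8
  sorted[1] = 8$transmission
  sorted[2] = ansmission8$tr
  sorted[3] = ion8$transmiss
  sorted[4] = ission8$transm
  sorted[5] = mission8$trans
  sorted[6] = n8$transmissio
  sorted[7] = nsmission8$tra
  sorted[8] = on8$transmissi
  sorted[9] = ransmission8$t
  sorted[10] = sion8$transmis
  sorted[11] = smission8$tran
  sorted[12] = ssion8$transmi
  sorted[13] = transmission8$
sorted[11] = smission8$tran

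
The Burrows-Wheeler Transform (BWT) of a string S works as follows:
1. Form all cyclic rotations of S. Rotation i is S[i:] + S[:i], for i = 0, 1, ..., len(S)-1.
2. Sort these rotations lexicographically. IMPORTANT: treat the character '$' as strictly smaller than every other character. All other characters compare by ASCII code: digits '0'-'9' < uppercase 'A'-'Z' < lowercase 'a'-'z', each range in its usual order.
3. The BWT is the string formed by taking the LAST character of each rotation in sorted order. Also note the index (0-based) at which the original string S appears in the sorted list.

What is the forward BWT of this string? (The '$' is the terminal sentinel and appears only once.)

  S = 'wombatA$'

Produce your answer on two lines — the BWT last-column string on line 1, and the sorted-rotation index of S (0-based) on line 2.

All 8 rotations (rotation i = S[i:]+S[:i]):
  rot[0] = wombatA$
  rot[1] = ombatA$w
  rot[2] = mbatA$wo
  rot[3] = batA$wom
  rot[4] = atA$womb
  rot[5] = tA$womba
  rot[6] = A$wombat
  rot[7] = $wombatA
Sorted (with $ < everything):
  sorted[0] = $wombatA  (last char: 'A')
  sorted[1] = A$wombat  (last char: 't')
  sorted[2] = atA$womb  (last char: 'b')
  sorted[3] = batA$wom  (last char: 'm')
  sorted[4] = mbatA$wo  (last char: 'o')
  sorted[5] = ombatA$w  (last char: 'w')
  sorted[6] = tA$womba  (last char: 'a')
  sorted[7] = wombatA$  (last char: '$')
Last column: Atbmowa$
Original string S is at sorted index 7

Answer: Atbmowa$
7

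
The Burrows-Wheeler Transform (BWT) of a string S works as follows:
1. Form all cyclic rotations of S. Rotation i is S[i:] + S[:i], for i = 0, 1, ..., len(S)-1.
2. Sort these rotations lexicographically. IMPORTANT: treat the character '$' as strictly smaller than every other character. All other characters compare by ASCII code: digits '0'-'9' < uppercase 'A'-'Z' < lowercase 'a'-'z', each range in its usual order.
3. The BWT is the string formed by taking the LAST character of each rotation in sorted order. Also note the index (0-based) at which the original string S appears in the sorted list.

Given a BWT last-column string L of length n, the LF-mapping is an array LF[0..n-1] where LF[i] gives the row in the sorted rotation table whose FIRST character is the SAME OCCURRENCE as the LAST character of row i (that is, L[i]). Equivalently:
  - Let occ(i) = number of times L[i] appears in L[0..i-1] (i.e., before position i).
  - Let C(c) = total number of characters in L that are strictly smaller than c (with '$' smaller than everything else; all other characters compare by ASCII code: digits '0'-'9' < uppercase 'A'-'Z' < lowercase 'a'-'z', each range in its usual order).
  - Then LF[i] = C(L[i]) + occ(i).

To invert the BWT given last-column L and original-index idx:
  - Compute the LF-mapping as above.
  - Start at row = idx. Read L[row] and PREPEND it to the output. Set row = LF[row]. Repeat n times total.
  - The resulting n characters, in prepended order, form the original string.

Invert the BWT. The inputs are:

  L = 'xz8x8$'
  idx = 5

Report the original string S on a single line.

Answer: z88xx$

Derivation:
LF mapping: 3 5 1 4 2 0
Walk LF starting at row 5, prepending L[row]:
  step 1: row=5, L[5]='$', prepend. Next row=LF[5]=0
  step 2: row=0, L[0]='x', prepend. Next row=LF[0]=3
  step 3: row=3, L[3]='x', prepend. Next row=LF[3]=4
  step 4: row=4, L[4]='8', prepend. Next row=LF[4]=2
  step 5: row=2, L[2]='8', prepend. Next row=LF[2]=1
  step 6: row=1, L[1]='z', prepend. Next row=LF[1]=5
Reversed output: z88xx$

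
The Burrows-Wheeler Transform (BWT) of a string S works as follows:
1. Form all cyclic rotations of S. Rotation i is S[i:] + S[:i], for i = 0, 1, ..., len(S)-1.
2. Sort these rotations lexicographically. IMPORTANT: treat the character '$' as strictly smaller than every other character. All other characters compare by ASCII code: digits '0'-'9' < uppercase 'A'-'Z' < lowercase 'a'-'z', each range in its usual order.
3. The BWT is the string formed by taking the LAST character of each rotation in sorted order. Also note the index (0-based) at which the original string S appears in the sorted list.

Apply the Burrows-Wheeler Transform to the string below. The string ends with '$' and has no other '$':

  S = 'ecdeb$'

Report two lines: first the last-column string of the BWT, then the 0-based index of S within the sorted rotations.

Answer: beecd$
5

Derivation:
All 6 rotations (rotation i = S[i:]+S[:i]):
  rot[0] = ecdeb$
  rot[1] = cdeb$e
  rot[2] = deb$ec
  rot[3] = eb$ecd
  rot[4] = b$ecde
  rot[5] = $ecdeb
Sorted (with $ < everything):
  sorted[0] = $ecdeb  (last char: 'b')
  sorted[1] = b$ecde  (last char: 'e')
  sorted[2] = cdeb$e  (last char: 'e')
  sorted[3] = deb$ec  (last char: 'c')
  sorted[4] = eb$ecd  (last char: 'd')
  sorted[5] = ecdeb$  (last char: '$')
Last column: beecd$
Original string S is at sorted index 5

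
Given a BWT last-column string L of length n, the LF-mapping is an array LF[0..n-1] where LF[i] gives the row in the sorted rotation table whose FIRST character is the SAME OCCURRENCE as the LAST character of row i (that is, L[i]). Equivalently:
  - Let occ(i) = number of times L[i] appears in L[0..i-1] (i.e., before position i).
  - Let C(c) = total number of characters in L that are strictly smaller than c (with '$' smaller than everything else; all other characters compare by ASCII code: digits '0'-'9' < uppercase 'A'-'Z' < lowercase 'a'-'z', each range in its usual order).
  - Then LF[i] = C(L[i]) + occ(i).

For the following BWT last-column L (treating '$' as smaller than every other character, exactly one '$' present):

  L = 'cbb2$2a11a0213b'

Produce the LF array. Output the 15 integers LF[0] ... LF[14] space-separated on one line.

Answer: 14 11 12 5 0 6 9 2 3 10 1 7 4 8 13

Derivation:
Char counts: '$':1, '0':1, '1':3, '2':3, '3':1, 'a':2, 'b':3, 'c':1
C (first-col start): C('$')=0, C('0')=1, C('1')=2, C('2')=5, C('3')=8, C('a')=9, C('b')=11, C('c')=14
L[0]='c': occ=0, LF[0]=C('c')+0=14+0=14
L[1]='b': occ=0, LF[1]=C('b')+0=11+0=11
L[2]='b': occ=1, LF[2]=C('b')+1=11+1=12
L[3]='2': occ=0, LF[3]=C('2')+0=5+0=5
L[4]='$': occ=0, LF[4]=C('$')+0=0+0=0
L[5]='2': occ=1, LF[5]=C('2')+1=5+1=6
L[6]='a': occ=0, LF[6]=C('a')+0=9+0=9
L[7]='1': occ=0, LF[7]=C('1')+0=2+0=2
L[8]='1': occ=1, LF[8]=C('1')+1=2+1=3
L[9]='a': occ=1, LF[9]=C('a')+1=9+1=10
L[10]='0': occ=0, LF[10]=C('0')+0=1+0=1
L[11]='2': occ=2, LF[11]=C('2')+2=5+2=7
L[12]='1': occ=2, LF[12]=C('1')+2=2+2=4
L[13]='3': occ=0, LF[13]=C('3')+0=8+0=8
L[14]='b': occ=2, LF[14]=C('b')+2=11+2=13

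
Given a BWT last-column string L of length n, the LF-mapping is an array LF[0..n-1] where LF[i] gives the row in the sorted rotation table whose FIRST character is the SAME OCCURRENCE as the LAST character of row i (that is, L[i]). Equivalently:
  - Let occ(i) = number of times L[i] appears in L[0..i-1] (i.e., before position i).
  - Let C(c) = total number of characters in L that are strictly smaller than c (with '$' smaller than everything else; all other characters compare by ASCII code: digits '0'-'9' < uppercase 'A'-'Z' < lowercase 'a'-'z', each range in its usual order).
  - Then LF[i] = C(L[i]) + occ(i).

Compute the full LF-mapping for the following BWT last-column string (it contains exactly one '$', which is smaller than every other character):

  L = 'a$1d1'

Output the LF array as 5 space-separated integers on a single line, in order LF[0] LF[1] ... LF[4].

Answer: 3 0 1 4 2

Derivation:
Char counts: '$':1, '1':2, 'a':1, 'd':1
C (first-col start): C('$')=0, C('1')=1, C('a')=3, C('d')=4
L[0]='a': occ=0, LF[0]=C('a')+0=3+0=3
L[1]='$': occ=0, LF[1]=C('$')+0=0+0=0
L[2]='1': occ=0, LF[2]=C('1')+0=1+0=1
L[3]='d': occ=0, LF[3]=C('d')+0=4+0=4
L[4]='1': occ=1, LF[4]=C('1')+1=1+1=2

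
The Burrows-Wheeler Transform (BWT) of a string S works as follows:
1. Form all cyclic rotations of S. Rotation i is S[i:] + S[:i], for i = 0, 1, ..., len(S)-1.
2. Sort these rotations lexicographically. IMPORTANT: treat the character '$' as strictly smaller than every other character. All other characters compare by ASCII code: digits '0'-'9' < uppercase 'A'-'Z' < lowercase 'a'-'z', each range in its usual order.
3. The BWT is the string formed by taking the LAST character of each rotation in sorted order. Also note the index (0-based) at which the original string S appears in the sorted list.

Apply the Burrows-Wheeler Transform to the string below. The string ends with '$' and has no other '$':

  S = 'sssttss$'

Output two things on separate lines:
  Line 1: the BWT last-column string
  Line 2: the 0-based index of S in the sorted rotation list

All 8 rotations (rotation i = S[i:]+S[:i]):
  rot[0] = sssttss$
  rot[1] = ssttss$s
  rot[2] = sttss$ss
  rot[3] = ttss$sss
  rot[4] = tss$ssst
  rot[5] = ss$ssstt
  rot[6] = s$ssstts
  rot[7] = $sssttss
Sorted (with $ < everything):
  sorted[0] = $sssttss  (last char: 's')
  sorted[1] = s$ssstts  (last char: 's')
  sorted[2] = ss$ssstt  (last char: 't')
  sorted[3] = sssttss$  (last char: '$')
  sorted[4] = ssttss$s  (last char: 's')
  sorted[5] = sttss$ss  (last char: 's')
  sorted[6] = tss$ssst  (last char: 't')
  sorted[7] = ttss$sss  (last char: 's')
Last column: sst$ssts
Original string S is at sorted index 3

Answer: sst$ssts
3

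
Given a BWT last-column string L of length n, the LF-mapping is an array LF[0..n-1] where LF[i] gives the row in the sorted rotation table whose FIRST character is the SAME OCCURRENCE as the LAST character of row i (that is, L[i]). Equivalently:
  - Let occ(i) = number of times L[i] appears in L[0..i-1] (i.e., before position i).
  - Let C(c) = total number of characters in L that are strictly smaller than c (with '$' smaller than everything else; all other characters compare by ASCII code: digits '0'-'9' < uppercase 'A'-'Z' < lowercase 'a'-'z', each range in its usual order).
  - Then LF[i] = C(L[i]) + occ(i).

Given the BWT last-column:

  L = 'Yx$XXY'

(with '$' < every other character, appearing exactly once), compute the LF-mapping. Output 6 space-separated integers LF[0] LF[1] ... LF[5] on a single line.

Answer: 3 5 0 1 2 4

Derivation:
Char counts: '$':1, 'X':2, 'Y':2, 'x':1
C (first-col start): C('$')=0, C('X')=1, C('Y')=3, C('x')=5
L[0]='Y': occ=0, LF[0]=C('Y')+0=3+0=3
L[1]='x': occ=0, LF[1]=C('x')+0=5+0=5
L[2]='$': occ=0, LF[2]=C('$')+0=0+0=0
L[3]='X': occ=0, LF[3]=C('X')+0=1+0=1
L[4]='X': occ=1, LF[4]=C('X')+1=1+1=2
L[5]='Y': occ=1, LF[5]=C('Y')+1=3+1=4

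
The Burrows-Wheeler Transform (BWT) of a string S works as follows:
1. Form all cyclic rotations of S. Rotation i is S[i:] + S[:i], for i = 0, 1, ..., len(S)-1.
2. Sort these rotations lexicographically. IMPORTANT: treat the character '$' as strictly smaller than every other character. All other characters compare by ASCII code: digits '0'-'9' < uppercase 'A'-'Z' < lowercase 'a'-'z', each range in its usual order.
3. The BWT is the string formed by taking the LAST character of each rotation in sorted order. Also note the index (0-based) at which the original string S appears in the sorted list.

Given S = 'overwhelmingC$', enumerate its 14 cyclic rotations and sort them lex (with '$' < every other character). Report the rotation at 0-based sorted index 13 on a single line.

Answer: whelmingC$over

Derivation:
All 14 rotations (rotation i = S[i:]+S[:i]):
  rot[0] = overwhelmingC$
  rot[1] = verwhelmingC$o
  rot[2] = erwhelmingC$ov
  rot[3] = rwhelmingC$ove
  rot[4] = whelmingC$over
  rot[5] = helmingC$overw
  rot[6] = elmingC$overwh
  rot[7] = lmingC$overwhe
  rot[8] = mingC$overwhel
  rot[9] = ingC$overwhelm
  rot[10] = ngC$overwhelmi
  rot[11] = gC$overwhelmin
  rot[12] = C$overwhelming
  rot[13] = $overwhelmingC
Sorted (with $ < everything):
  sorted[0] = $overwhelmingC
  sorted[1] = C$overwhelming
  sorted[2] = elmingC$overwh
  sorted[3] = erwhelmingC$ov
  sorted[4] = gC$overwhelmin
  sorted[5] = helmingC$overw
  sorted[6] = ingC$overwhelm
  sorted[7] = lmingC$overwhe
  sorted[8] = mingC$overwhel
  sorted[9] = ngC$overwhelmi
  sorted[10] = overwhelmingC$
  sorted[11] = rwhelmingC$ove
  sorted[12] = verwhelmingC$o
  sorted[13] = whelmingC$over
sorted[13] = whelmingC$over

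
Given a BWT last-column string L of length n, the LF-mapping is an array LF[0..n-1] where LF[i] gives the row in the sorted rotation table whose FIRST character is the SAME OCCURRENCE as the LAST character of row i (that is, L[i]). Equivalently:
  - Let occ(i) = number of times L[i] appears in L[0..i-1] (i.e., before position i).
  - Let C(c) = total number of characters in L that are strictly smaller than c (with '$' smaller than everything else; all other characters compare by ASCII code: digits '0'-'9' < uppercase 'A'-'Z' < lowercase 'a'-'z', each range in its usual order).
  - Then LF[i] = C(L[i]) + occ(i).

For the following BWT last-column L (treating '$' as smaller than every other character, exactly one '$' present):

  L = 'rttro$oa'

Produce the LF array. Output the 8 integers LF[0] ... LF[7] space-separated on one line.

Answer: 4 6 7 5 2 0 3 1

Derivation:
Char counts: '$':1, 'a':1, 'o':2, 'r':2, 't':2
C (first-col start): C('$')=0, C('a')=1, C('o')=2, C('r')=4, C('t')=6
L[0]='r': occ=0, LF[0]=C('r')+0=4+0=4
L[1]='t': occ=0, LF[1]=C('t')+0=6+0=6
L[2]='t': occ=1, LF[2]=C('t')+1=6+1=7
L[3]='r': occ=1, LF[3]=C('r')+1=4+1=5
L[4]='o': occ=0, LF[4]=C('o')+0=2+0=2
L[5]='$': occ=0, LF[5]=C('$')+0=0+0=0
L[6]='o': occ=1, LF[6]=C('o')+1=2+1=3
L[7]='a': occ=0, LF[7]=C('a')+0=1+0=1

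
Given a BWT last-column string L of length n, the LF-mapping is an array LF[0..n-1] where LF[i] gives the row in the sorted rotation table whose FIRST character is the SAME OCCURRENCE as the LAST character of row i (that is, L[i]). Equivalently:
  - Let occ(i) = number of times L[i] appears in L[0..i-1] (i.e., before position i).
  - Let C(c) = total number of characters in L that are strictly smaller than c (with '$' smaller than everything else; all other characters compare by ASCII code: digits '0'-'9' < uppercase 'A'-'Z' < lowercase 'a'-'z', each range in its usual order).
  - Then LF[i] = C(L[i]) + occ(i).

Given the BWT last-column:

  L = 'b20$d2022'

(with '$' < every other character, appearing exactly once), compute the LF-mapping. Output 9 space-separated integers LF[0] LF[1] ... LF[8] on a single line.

Answer: 7 3 1 0 8 4 2 5 6

Derivation:
Char counts: '$':1, '0':2, '2':4, 'b':1, 'd':1
C (first-col start): C('$')=0, C('0')=1, C('2')=3, C('b')=7, C('d')=8
L[0]='b': occ=0, LF[0]=C('b')+0=7+0=7
L[1]='2': occ=0, LF[1]=C('2')+0=3+0=3
L[2]='0': occ=0, LF[2]=C('0')+0=1+0=1
L[3]='$': occ=0, LF[3]=C('$')+0=0+0=0
L[4]='d': occ=0, LF[4]=C('d')+0=8+0=8
L[5]='2': occ=1, LF[5]=C('2')+1=3+1=4
L[6]='0': occ=1, LF[6]=C('0')+1=1+1=2
L[7]='2': occ=2, LF[7]=C('2')+2=3+2=5
L[8]='2': occ=3, LF[8]=C('2')+3=3+3=6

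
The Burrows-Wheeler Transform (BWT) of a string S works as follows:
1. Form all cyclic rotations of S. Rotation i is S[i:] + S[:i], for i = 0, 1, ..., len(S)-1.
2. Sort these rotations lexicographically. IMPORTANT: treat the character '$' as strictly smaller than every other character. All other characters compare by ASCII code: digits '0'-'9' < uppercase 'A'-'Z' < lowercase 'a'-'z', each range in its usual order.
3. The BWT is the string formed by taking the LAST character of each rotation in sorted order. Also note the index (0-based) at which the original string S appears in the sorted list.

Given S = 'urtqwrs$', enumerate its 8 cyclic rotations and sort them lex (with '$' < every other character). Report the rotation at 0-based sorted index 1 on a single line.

All 8 rotations (rotation i = S[i:]+S[:i]):
  rot[0] = urtqwrs$
  rot[1] = rtqwrs$u
  rot[2] = tqwrs$ur
  rot[3] = qwrs$urt
  rot[4] = wrs$urtq
  rot[5] = rs$urtqw
  rot[6] = s$urtqwr
  rot[7] = $urtqwrs
Sorted (with $ < everything):
  sorted[0] = $urtqwrs
  sorted[1] = qwrs$urt
  sorted[2] = rs$urtqw
  sorted[3] = rtqwrs$u
  sorted[4] = s$urtqwr
  sorted[5] = tqwrs$ur
  sorted[6] = urtqwrs$
  sorted[7] = wrs$urtq
sorted[1] = qwrs$urt

Answer: qwrs$urt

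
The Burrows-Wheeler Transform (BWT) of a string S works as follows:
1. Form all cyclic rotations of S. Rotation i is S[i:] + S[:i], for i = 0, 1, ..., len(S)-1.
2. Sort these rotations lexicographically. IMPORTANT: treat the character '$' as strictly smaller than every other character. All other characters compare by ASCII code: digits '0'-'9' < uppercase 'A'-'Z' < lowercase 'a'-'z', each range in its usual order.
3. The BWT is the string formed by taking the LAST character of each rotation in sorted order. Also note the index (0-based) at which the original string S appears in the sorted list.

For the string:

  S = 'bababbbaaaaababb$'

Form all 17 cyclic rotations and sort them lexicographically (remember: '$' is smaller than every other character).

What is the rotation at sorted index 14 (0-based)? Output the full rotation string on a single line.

All 17 rotations (rotation i = S[i:]+S[:i]):
  rot[0] = bababbbaaaaababb$
  rot[1] = ababbbaaaaababb$b
  rot[2] = babbbaaaaababb$ba
  rot[3] = abbbaaaaababb$bab
  rot[4] = bbbaaaaababb$baba
  rot[5] = bbaaaaababb$babab
  rot[6] = baaaaababb$bababb
  rot[7] = aaaaababb$bababbb
  rot[8] = aaaababb$bababbba
  rot[9] = aaababb$bababbbaa
  rot[10] = aababb$bababbbaaa
  rot[11] = ababb$bababbbaaaa
  rot[12] = babb$bababbbaaaaa
  rot[13] = abb$bababbbaaaaab
  rot[14] = bb$bababbbaaaaaba
  rot[15] = b$bababbbaaaaabab
  rot[16] = $bababbbaaaaababb
Sorted (with $ < everything):
  sorted[0] = $bababbbaaaaababb
  sorted[1] = aaaaababb$bababbb
  sorted[2] = aaaababb$bababbba
  sorted[3] = aaababb$bababbbaa
  sorted[4] = aababb$bababbbaaa
  sorted[5] = ababb$bababbbaaaa
  sorted[6] = ababbbaaaaababb$b
  sorted[7] = abb$bababbbaaaaab
  sorted[8] = abbbaaaaababb$bab
  sorted[9] = b$bababbbaaaaabab
  sorted[10] = baaaaababb$bababb
  sorted[11] = bababbbaaaaababb$
  sorted[12] = babb$bababbbaaaaa
  sorted[13] = babbbaaaaababb$ba
  sorted[14] = bb$bababbbaaaaaba
  sorted[15] = bbaaaaababb$babab
  sorted[16] = bbbaaaaababb$baba
sorted[14] = bb$bababbbaaaaaba

Answer: bb$bababbbaaaaaba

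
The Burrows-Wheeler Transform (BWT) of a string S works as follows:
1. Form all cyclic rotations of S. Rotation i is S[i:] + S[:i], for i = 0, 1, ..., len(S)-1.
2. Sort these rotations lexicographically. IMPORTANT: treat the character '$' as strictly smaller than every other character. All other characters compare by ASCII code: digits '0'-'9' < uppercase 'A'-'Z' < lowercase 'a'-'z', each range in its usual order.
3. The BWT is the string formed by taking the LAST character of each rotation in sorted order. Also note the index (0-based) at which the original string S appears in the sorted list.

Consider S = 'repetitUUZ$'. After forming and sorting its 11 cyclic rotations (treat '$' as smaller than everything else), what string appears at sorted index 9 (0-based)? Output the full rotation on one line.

All 11 rotations (rotation i = S[i:]+S[:i]):
  rot[0] = repetitUUZ$
  rot[1] = epetitUUZ$r
  rot[2] = petitUUZ$re
  rot[3] = etitUUZ$rep
  rot[4] = titUUZ$repe
  rot[5] = itUUZ$repet
  rot[6] = tUUZ$repeti
  rot[7] = UUZ$repetit
  rot[8] = UZ$repetitU
  rot[9] = Z$repetitUU
  rot[10] = $repetitUUZ
Sorted (with $ < everything):
  sorted[0] = $repetitUUZ
  sorted[1] = UUZ$repetit
  sorted[2] = UZ$repetitU
  sorted[3] = Z$repetitUU
  sorted[4] = epetitUUZ$r
  sorted[5] = etitUUZ$rep
  sorted[6] = itUUZ$repet
  sorted[7] = petitUUZ$re
  sorted[8] = repetitUUZ$
  sorted[9] = tUUZ$repeti
  sorted[10] = titUUZ$repe
sorted[9] = tUUZ$repeti

Answer: tUUZ$repeti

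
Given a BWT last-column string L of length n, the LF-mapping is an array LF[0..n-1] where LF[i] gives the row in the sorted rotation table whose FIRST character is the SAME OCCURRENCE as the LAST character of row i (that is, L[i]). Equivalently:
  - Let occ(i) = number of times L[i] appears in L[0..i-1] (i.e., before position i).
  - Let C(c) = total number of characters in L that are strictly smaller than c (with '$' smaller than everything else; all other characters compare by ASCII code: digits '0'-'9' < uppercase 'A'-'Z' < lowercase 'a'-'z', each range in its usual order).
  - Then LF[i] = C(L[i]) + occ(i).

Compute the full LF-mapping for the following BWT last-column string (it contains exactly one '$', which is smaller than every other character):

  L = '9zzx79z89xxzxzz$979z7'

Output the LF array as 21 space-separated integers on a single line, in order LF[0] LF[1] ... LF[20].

Answer: 5 14 15 10 1 6 16 4 7 11 12 17 13 18 19 0 8 2 9 20 3

Derivation:
Char counts: '$':1, '7':3, '8':1, '9':5, 'x':4, 'z':7
C (first-col start): C('$')=0, C('7')=1, C('8')=4, C('9')=5, C('x')=10, C('z')=14
L[0]='9': occ=0, LF[0]=C('9')+0=5+0=5
L[1]='z': occ=0, LF[1]=C('z')+0=14+0=14
L[2]='z': occ=1, LF[2]=C('z')+1=14+1=15
L[3]='x': occ=0, LF[3]=C('x')+0=10+0=10
L[4]='7': occ=0, LF[4]=C('7')+0=1+0=1
L[5]='9': occ=1, LF[5]=C('9')+1=5+1=6
L[6]='z': occ=2, LF[6]=C('z')+2=14+2=16
L[7]='8': occ=0, LF[7]=C('8')+0=4+0=4
L[8]='9': occ=2, LF[8]=C('9')+2=5+2=7
L[9]='x': occ=1, LF[9]=C('x')+1=10+1=11
L[10]='x': occ=2, LF[10]=C('x')+2=10+2=12
L[11]='z': occ=3, LF[11]=C('z')+3=14+3=17
L[12]='x': occ=3, LF[12]=C('x')+3=10+3=13
L[13]='z': occ=4, LF[13]=C('z')+4=14+4=18
L[14]='z': occ=5, LF[14]=C('z')+5=14+5=19
L[15]='$': occ=0, LF[15]=C('$')+0=0+0=0
L[16]='9': occ=3, LF[16]=C('9')+3=5+3=8
L[17]='7': occ=1, LF[17]=C('7')+1=1+1=2
L[18]='9': occ=4, LF[18]=C('9')+4=5+4=9
L[19]='z': occ=6, LF[19]=C('z')+6=14+6=20
L[20]='7': occ=2, LF[20]=C('7')+2=1+2=3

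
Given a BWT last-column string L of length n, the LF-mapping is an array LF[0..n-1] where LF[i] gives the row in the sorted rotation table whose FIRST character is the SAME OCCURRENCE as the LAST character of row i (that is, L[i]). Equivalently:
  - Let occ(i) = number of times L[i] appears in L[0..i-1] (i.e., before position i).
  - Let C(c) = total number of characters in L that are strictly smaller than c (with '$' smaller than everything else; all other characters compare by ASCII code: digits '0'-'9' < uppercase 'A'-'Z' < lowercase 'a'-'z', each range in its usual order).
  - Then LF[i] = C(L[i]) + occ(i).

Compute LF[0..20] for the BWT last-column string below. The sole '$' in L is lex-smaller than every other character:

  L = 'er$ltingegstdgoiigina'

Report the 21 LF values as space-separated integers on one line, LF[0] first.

Answer: 3 17 0 13 19 9 14 5 4 6 18 20 2 7 16 10 11 8 12 15 1

Derivation:
Char counts: '$':1, 'a':1, 'd':1, 'e':2, 'g':4, 'i':4, 'l':1, 'n':2, 'o':1, 'r':1, 's':1, 't':2
C (first-col start): C('$')=0, C('a')=1, C('d')=2, C('e')=3, C('g')=5, C('i')=9, C('l')=13, C('n')=14, C('o')=16, C('r')=17, C('s')=18, C('t')=19
L[0]='e': occ=0, LF[0]=C('e')+0=3+0=3
L[1]='r': occ=0, LF[1]=C('r')+0=17+0=17
L[2]='$': occ=0, LF[2]=C('$')+0=0+0=0
L[3]='l': occ=0, LF[3]=C('l')+0=13+0=13
L[4]='t': occ=0, LF[4]=C('t')+0=19+0=19
L[5]='i': occ=0, LF[5]=C('i')+0=9+0=9
L[6]='n': occ=0, LF[6]=C('n')+0=14+0=14
L[7]='g': occ=0, LF[7]=C('g')+0=5+0=5
L[8]='e': occ=1, LF[8]=C('e')+1=3+1=4
L[9]='g': occ=1, LF[9]=C('g')+1=5+1=6
L[10]='s': occ=0, LF[10]=C('s')+0=18+0=18
L[11]='t': occ=1, LF[11]=C('t')+1=19+1=20
L[12]='d': occ=0, LF[12]=C('d')+0=2+0=2
L[13]='g': occ=2, LF[13]=C('g')+2=5+2=7
L[14]='o': occ=0, LF[14]=C('o')+0=16+0=16
L[15]='i': occ=1, LF[15]=C('i')+1=9+1=10
L[16]='i': occ=2, LF[16]=C('i')+2=9+2=11
L[17]='g': occ=3, LF[17]=C('g')+3=5+3=8
L[18]='i': occ=3, LF[18]=C('i')+3=9+3=12
L[19]='n': occ=1, LF[19]=C('n')+1=14+1=15
L[20]='a': occ=0, LF[20]=C('a')+0=1+0=1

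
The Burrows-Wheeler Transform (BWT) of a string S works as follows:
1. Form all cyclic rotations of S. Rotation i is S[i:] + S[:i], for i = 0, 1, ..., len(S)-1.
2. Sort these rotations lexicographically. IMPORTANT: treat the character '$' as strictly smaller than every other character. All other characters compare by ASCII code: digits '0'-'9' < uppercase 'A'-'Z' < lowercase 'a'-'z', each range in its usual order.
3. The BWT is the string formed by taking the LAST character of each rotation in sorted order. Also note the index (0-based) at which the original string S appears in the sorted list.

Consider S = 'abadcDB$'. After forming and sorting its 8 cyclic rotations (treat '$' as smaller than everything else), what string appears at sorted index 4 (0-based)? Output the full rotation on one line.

Answer: adcDB$ab

Derivation:
All 8 rotations (rotation i = S[i:]+S[:i]):
  rot[0] = abadcDB$
  rot[1] = badcDB$a
  rot[2] = adcDB$ab
  rot[3] = dcDB$aba
  rot[4] = cDB$abad
  rot[5] = DB$abadc
  rot[6] = B$abadcD
  rot[7] = $abadcDB
Sorted (with $ < everything):
  sorted[0] = $abadcDB
  sorted[1] = B$abadcD
  sorted[2] = DB$abadc
  sorted[3] = abadcDB$
  sorted[4] = adcDB$ab
  sorted[5] = badcDB$a
  sorted[6] = cDB$abad
  sorted[7] = dcDB$aba
sorted[4] = adcDB$ab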